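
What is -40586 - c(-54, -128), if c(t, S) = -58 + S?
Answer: -40400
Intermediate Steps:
-40586 - c(-54, -128) = -40586 - (-58 - 128) = -40586 - 1*(-186) = -40586 + 186 = -40400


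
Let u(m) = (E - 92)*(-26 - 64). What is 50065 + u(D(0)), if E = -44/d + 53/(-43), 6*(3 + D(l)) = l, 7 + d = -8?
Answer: 2502253/43 ≈ 58192.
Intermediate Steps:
d = -15 (d = -7 - 8 = -15)
D(l) = -3 + l/6
E = 1097/645 (E = -44/(-15) + 53/(-43) = -44*(-1/15) + 53*(-1/43) = 44/15 - 53/43 = 1097/645 ≈ 1.7008)
u(m) = 349458/43 (u(m) = (1097/645 - 92)*(-26 - 64) = -58243/645*(-90) = 349458/43)
50065 + u(D(0)) = 50065 + 349458/43 = 2502253/43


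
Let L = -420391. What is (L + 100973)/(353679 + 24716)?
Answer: -319418/378395 ≈ -0.84414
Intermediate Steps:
(L + 100973)/(353679 + 24716) = (-420391 + 100973)/(353679 + 24716) = -319418/378395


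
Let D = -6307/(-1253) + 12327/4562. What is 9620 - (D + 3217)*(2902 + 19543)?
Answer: -59096847003385/816598 ≈ -7.2370e+7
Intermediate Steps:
D = 6316895/816598 (D = -6307*(-1/1253) + 12327*(1/4562) = 901/179 + 12327/4562 = 6316895/816598 ≈ 7.7356)
9620 - (D + 3217)*(2902 + 19543) = 9620 - (6316895/816598 + 3217)*(2902 + 19543) = 9620 - 2633312661*22445/816598 = 9620 - 1*59104702676145/816598 = 9620 - 59104702676145/816598 = -59096847003385/816598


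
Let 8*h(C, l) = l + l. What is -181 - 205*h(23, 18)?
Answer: -2207/2 ≈ -1103.5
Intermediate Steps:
h(C, l) = l/4 (h(C, l) = (l + l)/8 = (2*l)/8 = l/4)
-181 - 205*h(23, 18) = -181 - 205*18/4 = -181 - 205*9/2 = -181 - 1845/2 = -2207/2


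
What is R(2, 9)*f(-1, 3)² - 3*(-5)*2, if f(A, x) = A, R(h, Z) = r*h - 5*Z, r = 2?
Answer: -11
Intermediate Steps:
R(h, Z) = -5*Z + 2*h (R(h, Z) = 2*h - 5*Z = -5*Z + 2*h)
R(2, 9)*f(-1, 3)² - 3*(-5)*2 = (-5*9 + 2*2)*(-1)² - 3*(-5)*2 = (-45 + 4)*1 + 15*2 = -41*1 + 30 = -41 + 30 = -11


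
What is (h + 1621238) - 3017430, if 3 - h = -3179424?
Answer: 1783235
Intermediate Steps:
h = 3179427 (h = 3 - 1*(-3179424) = 3 + 3179424 = 3179427)
(h + 1621238) - 3017430 = (3179427 + 1621238) - 3017430 = 4800665 - 3017430 = 1783235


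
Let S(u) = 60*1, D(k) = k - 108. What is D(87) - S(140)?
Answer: -81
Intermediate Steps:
D(k) = -108 + k
S(u) = 60
D(87) - S(140) = (-108 + 87) - 1*60 = -21 - 60 = -81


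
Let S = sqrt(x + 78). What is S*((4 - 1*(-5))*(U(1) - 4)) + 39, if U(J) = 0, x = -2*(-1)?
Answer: 39 - 144*sqrt(5) ≈ -282.99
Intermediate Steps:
x = 2
S = 4*sqrt(5) (S = sqrt(2 + 78) = sqrt(80) = 4*sqrt(5) ≈ 8.9443)
S*((4 - 1*(-5))*(U(1) - 4)) + 39 = (4*sqrt(5))*((4 - 1*(-5))*(0 - 4)) + 39 = (4*sqrt(5))*((4 + 5)*(-4)) + 39 = (4*sqrt(5))*(9*(-4)) + 39 = (4*sqrt(5))*(-36) + 39 = -144*sqrt(5) + 39 = 39 - 144*sqrt(5)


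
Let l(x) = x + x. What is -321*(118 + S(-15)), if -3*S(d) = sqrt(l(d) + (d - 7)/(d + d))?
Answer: -37878 + 107*I*sqrt(6585)/15 ≈ -37878.0 + 578.86*I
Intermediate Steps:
l(x) = 2*x
S(d) = -sqrt(2*d + (-7 + d)/(2*d))/3 (S(d) = -sqrt(2*d + (d - 7)/(d + d))/3 = -sqrt(2*d + (-7 + d)/((2*d)))/3 = -sqrt(2*d + (-7 + d)*(1/(2*d)))/3 = -sqrt(2*d + (-7 + d)/(2*d))/3)
-321*(118 + S(-15)) = -321*(118 - sqrt(2 - 14/(-15) + 8*(-15))/6) = -321*(118 - sqrt(2 - 14*(-1/15) - 120)/6) = -321*(118 - sqrt(2 + 14/15 - 120)/6) = -321*(118 - I*sqrt(6585)/45) = -37878 + 107*I*sqrt(6585)/15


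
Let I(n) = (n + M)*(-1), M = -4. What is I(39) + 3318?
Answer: 3283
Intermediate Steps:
I(n) = 4 - n (I(n) = (n - 4)*(-1) = (-4 + n)*(-1) = 4 - n)
I(39) + 3318 = (4 - 1*39) + 3318 = (4 - 39) + 3318 = -35 + 3318 = 3283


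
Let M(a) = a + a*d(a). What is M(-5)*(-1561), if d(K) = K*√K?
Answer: 7805 - 39025*I*√5 ≈ 7805.0 - 87263.0*I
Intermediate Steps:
d(K) = K^(3/2)
M(a) = a + a^(5/2) (M(a) = a + a*a^(3/2) = a + a^(5/2))
M(-5)*(-1561) = (-5 + (-5)^(5/2))*(-1561) = (-5 + 25*I*√5)*(-1561) = 7805 - 39025*I*√5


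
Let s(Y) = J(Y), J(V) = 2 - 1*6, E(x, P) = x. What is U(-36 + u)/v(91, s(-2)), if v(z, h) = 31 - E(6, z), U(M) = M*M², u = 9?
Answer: -19683/25 ≈ -787.32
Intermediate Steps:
J(V) = -4 (J(V) = 2 - 6 = -4)
U(M) = M³
s(Y) = -4
v(z, h) = 25 (v(z, h) = 31 - 1*6 = 31 - 6 = 25)
U(-36 + u)/v(91, s(-2)) = (-36 + 9)³/25 = (-27)³*(1/25) = -19683*1/25 = -19683/25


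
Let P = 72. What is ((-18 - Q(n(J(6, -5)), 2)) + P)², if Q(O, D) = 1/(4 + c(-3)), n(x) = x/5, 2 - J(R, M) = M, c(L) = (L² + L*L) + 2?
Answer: 1677025/576 ≈ 2911.5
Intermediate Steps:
c(L) = 2 + 2*L² (c(L) = (L² + L²) + 2 = 2*L² + 2 = 2 + 2*L²)
J(R, M) = 2 - M
n(x) = x/5 (n(x) = x*(⅕) = x/5)
Q(O, D) = 1/24 (Q(O, D) = 1/(4 + (2 + 2*(-3)²)) = 1/(4 + (2 + 2*9)) = 1/(4 + (2 + 18)) = 1/(4 + 20) = 1/24)
((-18 - Q(n(J(6, -5)), 2)) + P)² = ((-18 - 1*1/24) + 72)² = ((-18 - 1/24) + 72)² = (-433/24 + 72)² = (1295/24)² = 1677025/576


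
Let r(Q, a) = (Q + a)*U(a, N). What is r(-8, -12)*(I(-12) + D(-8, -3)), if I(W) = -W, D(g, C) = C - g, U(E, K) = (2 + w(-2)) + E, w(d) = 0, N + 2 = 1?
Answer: 3400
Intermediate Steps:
N = -1 (N = -2 + 1 = -1)
U(E, K) = 2 + E (U(E, K) = (2 + 0) + E = 2 + E)
r(Q, a) = (2 + a)*(Q + a) (r(Q, a) = (Q + a)*(2 + a) = (2 + a)*(Q + a))
r(-8, -12)*(I(-12) + D(-8, -3)) = ((2 - 12)*(-8 - 12))*(-1*(-12) + (-3 - 1*(-8))) = (-10*(-20))*(12 + (-3 + 8)) = 200*(12 + 5) = 200*17 = 3400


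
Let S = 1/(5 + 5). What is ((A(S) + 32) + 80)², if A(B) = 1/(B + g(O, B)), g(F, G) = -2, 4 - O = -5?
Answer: 4485924/361 ≈ 12426.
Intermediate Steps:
O = 9 (O = 4 - 1*(-5) = 4 + 5 = 9)
S = ⅒ (S = 1/10 = ⅒ ≈ 0.10000)
A(B) = 1/(-2 + B) (A(B) = 1/(B - 2) = 1/(-2 + B))
((A(S) + 32) + 80)² = ((1/(-2 + ⅒) + 32) + 80)² = ((1/(-19/10) + 32) + 80)² = ((-10/19 + 32) + 80)² = (598/19 + 80)² = (2118/19)² = 4485924/361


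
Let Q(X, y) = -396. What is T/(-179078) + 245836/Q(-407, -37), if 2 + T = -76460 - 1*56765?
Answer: -10992765329/17728722 ≈ -620.05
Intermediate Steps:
T = -133227 (T = -2 + (-76460 - 1*56765) = -2 + (-76460 - 56765) = -2 - 133225 = -133227)
T/(-179078) + 245836/Q(-407, -37) = -133227/(-179078) + 245836/(-396) = -133227*(-1/179078) + 245836*(-1/396) = 133227/179078 - 61459/99 = -10992765329/17728722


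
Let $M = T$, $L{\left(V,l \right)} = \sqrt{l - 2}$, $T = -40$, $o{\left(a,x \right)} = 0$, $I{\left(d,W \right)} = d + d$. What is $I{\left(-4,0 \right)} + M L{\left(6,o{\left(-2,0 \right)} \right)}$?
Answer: $-8 - 40 i \sqrt{2} \approx -8.0 - 56.569 i$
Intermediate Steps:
$I{\left(d,W \right)} = 2 d$
$L{\left(V,l \right)} = \sqrt{-2 + l}$
$M = -40$
$I{\left(-4,0 \right)} + M L{\left(6,o{\left(-2,0 \right)} \right)} = 2 \left(-4\right) - 40 \sqrt{-2 + 0} = -8 - 40 \sqrt{-2} = -8 - 40 i \sqrt{2}$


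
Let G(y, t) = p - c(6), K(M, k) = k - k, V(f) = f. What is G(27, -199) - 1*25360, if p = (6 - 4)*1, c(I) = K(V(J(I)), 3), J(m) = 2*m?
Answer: -25358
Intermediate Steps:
K(M, k) = 0
c(I) = 0
p = 2 (p = 2*1 = 2)
G(y, t) = 2 (G(y, t) = 2 - 1*0 = 2 + 0 = 2)
G(27, -199) - 1*25360 = 2 - 1*25360 = 2 - 25360 = -25358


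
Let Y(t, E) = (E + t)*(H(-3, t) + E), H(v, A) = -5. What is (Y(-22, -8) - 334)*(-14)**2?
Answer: 10976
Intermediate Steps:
Y(t, E) = (-5 + E)*(E + t) (Y(t, E) = (E + t)*(-5 + E) = (-5 + E)*(E + t))
(Y(-22, -8) - 334)*(-14)**2 = (((-8)**2 - 5*(-8) - 5*(-22) - 8*(-22)) - 334)*(-14)**2 = ((64 + 40 + 110 + 176) - 334)*196 = (390 - 334)*196 = 56*196 = 10976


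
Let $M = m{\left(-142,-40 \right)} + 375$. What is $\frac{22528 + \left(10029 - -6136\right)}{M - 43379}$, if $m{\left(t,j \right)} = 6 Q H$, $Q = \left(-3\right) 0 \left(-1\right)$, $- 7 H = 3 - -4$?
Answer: $- \frac{38693}{43004} \approx -0.89975$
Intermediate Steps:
$H = -1$ ($H = - \frac{3 - -4}{7} = - \frac{3 + 4}{7} = \left(- \frac{1}{7}\right) 7 = -1$)
$Q = 0$ ($Q = 0 \left(-1\right) = 0$)
$m{\left(t,j \right)} = 0$ ($m{\left(t,j \right)} = 6 \cdot 0 \left(-1\right) = 0 \left(-1\right) = 0$)
$M = 375$ ($M = 0 + 375 = 375$)
$\frac{22528 + \left(10029 - -6136\right)}{M - 43379} = \frac{22528 + \left(10029 - -6136\right)}{375 - 43379} = \frac{22528 + \left(10029 + 6136\right)}{-43004} = \left(22528 + 16165\right) \left(- \frac{1}{43004}\right) = 38693 \left(- \frac{1}{43004}\right) = - \frac{38693}{43004}$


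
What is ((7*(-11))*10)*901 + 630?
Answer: -693140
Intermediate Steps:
((7*(-11))*10)*901 + 630 = -77*10*901 + 630 = -770*901 + 630 = -693770 + 630 = -693140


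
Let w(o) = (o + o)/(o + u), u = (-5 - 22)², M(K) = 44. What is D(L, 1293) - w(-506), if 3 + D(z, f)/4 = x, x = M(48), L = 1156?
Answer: 37584/223 ≈ 168.54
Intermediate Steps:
u = 729 (u = (-27)² = 729)
x = 44
D(z, f) = 164 (D(z, f) = -12 + 4*44 = -12 + 176 = 164)
w(o) = 2*o/(729 + o) (w(o) = (o + o)/(o + 729) = (2*o)/(729 + o) = 2*o/(729 + o))
D(L, 1293) - w(-506) = 164 - 2*(-506)/(729 - 506) = 164 - 2*(-506)/223 = 164 - 1*(-1012/223) = 164 + 1012/223 = 37584/223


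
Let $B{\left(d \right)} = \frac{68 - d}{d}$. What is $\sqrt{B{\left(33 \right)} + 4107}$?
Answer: $\frac{\sqrt{4473678}}{33} \approx 64.094$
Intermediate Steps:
$B{\left(d \right)} = \frac{68 - d}{d}$
$\sqrt{B{\left(33 \right)} + 4107} = \sqrt{\frac{68 - 33}{33} + 4107} = \sqrt{\frac{1}{33} \cdot 35 + 4107} = \sqrt{\frac{35}{33} + 4107} = \sqrt{\frac{135566}{33}} = \frac{\sqrt{4473678}}{33}$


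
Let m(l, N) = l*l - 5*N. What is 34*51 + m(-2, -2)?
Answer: 1748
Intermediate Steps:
m(l, N) = l**2 - 5*N
34*51 + m(-2, -2) = 34*51 + ((-2)**2 - 5*(-2)) = 1734 + (4 + 10) = 1734 + 14 = 1748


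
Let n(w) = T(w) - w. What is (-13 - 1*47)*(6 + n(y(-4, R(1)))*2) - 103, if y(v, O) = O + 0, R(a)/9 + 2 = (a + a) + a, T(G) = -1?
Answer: 737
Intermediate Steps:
R(a) = -18 + 27*a (R(a) = -18 + 9*((a + a) + a) = -18 + 9*(2*a + a) = -18 + 9*(3*a) = -18 + 27*a)
y(v, O) = O
n(w) = -1 - w
(-13 - 1*47)*(6 + n(y(-4, R(1)))*2) - 103 = (-13 - 1*47)*(6 + (-1 - (-18 + 27*1))*2) - 103 = (-13 - 47)*(6 + (-1 - (-18 + 27))*2) - 103 = -60*(6 + (-1 - 1*9)*2) - 103 = -60*(6 + (-1 - 9)*2) - 103 = -60*(6 - 10*2) - 103 = -60*(6 - 20) - 103 = -60*(-14) - 103 = 840 - 103 = 737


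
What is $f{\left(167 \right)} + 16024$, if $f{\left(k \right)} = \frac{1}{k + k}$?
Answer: $\frac{5352017}{334} \approx 16024.0$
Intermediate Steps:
$f{\left(k \right)} = \frac{1}{2 k}$
$f{\left(167 \right)} + 16024 = \frac{1}{2 \cdot 167} + 16024 = \frac{1}{2} \cdot \frac{1}{167} + 16024 = \frac{1}{334} + 16024 = \frac{5352017}{334}$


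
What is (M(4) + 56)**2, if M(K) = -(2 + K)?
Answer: 2500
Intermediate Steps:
M(K) = -2 - K
(M(4) + 56)**2 = ((-2 - 1*4) + 56)**2 = ((-2 - 4) + 56)**2 = (-6 + 56)**2 = 50**2 = 2500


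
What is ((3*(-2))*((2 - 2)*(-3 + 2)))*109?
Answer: 0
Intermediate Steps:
((3*(-2))*((2 - 2)*(-3 + 2)))*109 = -0*(-1)*109 = -6*0*109 = 0*109 = 0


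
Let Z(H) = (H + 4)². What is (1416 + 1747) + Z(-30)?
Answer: 3839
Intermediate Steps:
Z(H) = (4 + H)²
(1416 + 1747) + Z(-30) = (1416 + 1747) + (4 - 30)² = 3163 + (-26)² = 3163 + 676 = 3839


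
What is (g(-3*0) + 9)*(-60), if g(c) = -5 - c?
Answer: -240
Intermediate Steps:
(g(-3*0) + 9)*(-60) = ((-5 - (-3)*0) + 9)*(-60) = ((-5 - 1*0) + 9)*(-60) = ((-5 + 0) + 9)*(-60) = (-5 + 9)*(-60) = 4*(-60) = -240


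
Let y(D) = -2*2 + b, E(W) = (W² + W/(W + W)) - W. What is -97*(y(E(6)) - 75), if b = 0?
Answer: 7663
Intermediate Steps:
E(W) = ½ + W² - W (E(W) = (W² + W/((2*W))) - W = (W² + (1/(2*W))*W) - W = (W² + ½) - W = (½ + W²) - W = ½ + W² - W)
y(D) = -4 (y(D) = -2*2 + 0 = -4 + 0 = -4)
-97*(y(E(6)) - 75) = -97*(-4 - 75) = -97*(-79) = 7663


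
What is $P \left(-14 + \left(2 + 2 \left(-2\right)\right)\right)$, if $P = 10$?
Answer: $-160$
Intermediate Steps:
$P \left(-14 + \left(2 + 2 \left(-2\right)\right)\right) = 10 \left(-14 + \left(2 + 2 \left(-2\right)\right)\right) = 10 \left(-14 + \left(2 - 4\right)\right) = 10 \left(-14 - 2\right) = 10 \left(-16\right) = -160$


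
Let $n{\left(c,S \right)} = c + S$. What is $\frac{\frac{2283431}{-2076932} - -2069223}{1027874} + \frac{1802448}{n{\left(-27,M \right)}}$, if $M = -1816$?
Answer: $- \frac{3839989436808400049}{3934481373932824} \approx -975.98$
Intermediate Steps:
$n{\left(c,S \right)} = S + c$
$\frac{\frac{2283431}{-2076932} - -2069223}{1027874} + \frac{1802448}{n{\left(-27,M \right)}} = \frac{\frac{2283431}{-2076932} - -2069223}{1027874} + \frac{1802448}{-1816 - 27} = \left(2283431 \left(- \frac{1}{2076932}\right) + 2069223\right) \frac{1}{1027874} + \frac{1802448}{-1843} = \left(- \frac{2283431}{2076932} + 2069223\right) \frac{1}{1027874} + 1802448 \left(- \frac{1}{1843}\right) = \frac{4297633180405}{2076932} \cdot \frac{1}{1027874} - \frac{1802448}{1843} = \frac{4297633180405}{2134824402568} - \frac{1802448}{1843} = - \frac{3839989436808400049}{3934481373932824}$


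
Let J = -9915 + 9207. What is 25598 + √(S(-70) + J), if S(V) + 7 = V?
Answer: 25598 + I*√785 ≈ 25598.0 + 28.018*I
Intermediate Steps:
S(V) = -7 + V
J = -708
25598 + √(S(-70) + J) = 25598 + √((-7 - 70) - 708) = 25598 + √(-77 - 708) = 25598 + √(-785) = 25598 + I*√785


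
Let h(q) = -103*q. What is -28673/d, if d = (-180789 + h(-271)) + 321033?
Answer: -28673/168157 ≈ -0.17051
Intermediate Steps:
d = 168157 (d = (-180789 - 103*(-271)) + 321033 = (-180789 + 27913) + 321033 = -152876 + 321033 = 168157)
-28673/d = -28673/168157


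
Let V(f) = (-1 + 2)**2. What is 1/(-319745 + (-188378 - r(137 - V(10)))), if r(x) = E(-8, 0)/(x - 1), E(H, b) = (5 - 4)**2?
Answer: -135/68596606 ≈ -1.9680e-6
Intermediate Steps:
V(f) = 1 (V(f) = 1**2 = 1)
E(H, b) = 1 (E(H, b) = 1**2 = 1)
r(x) = 1/(-1 + x) (r(x) = 1/(x - 1) = 1/(-1 + x))
1/(-319745 + (-188378 - r(137 - V(10)))) = 1/(-319745 + (-188378 - 1/(-1 + (137 - 1*1)))) = 1/(-319745 + (-188378 - 1/(-1 + (137 - 1)))) = 1/(-319745 + (-188378 - 1/(-1 + 136))) = 1/(-319745 + (-188378 - 1/135)) = 1/(-319745 - 25431031/135) = 1/(-68596606/135) = -135/68596606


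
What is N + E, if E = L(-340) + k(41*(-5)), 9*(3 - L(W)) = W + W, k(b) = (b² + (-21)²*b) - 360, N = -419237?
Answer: -4211086/9 ≈ -4.6790e+5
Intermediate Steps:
k(b) = -360 + b² + 441*b (k(b) = (b² + 441*b) - 360 = -360 + b² + 441*b)
L(W) = 3 - 2*W/9 (L(W) = 3 - (W + W)/9 = 3 - 2*W/9)
E = -437953/9 (E = (3 - 2/9*(-340)) + (-360 + (41*(-5))² + 441*(41*(-5))) = (3 + 680/9) + (-360 + (-205)² + 441*(-205)) = 707/9 + (-360 + 42025 - 90405) = 707/9 - 48740 = -437953/9 ≈ -48661.)
N + E = -419237 - 437953/9 = -4211086/9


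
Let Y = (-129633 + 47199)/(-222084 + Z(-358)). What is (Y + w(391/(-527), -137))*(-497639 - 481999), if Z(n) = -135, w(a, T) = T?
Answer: 3304816303558/24691 ≈ 1.3385e+8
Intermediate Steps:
Y = 27478/74073 (Y = (-129633 + 47199)/(-222084 - 135) = -82434/(-222219) = -82434*(-1/222219) = 27478/74073 ≈ 0.37096)
(Y + w(391/(-527), -137))*(-497639 - 481999) = (27478/74073 - 137)*(-497639 - 481999) = -10120523/74073*(-979638) = 3304816303558/24691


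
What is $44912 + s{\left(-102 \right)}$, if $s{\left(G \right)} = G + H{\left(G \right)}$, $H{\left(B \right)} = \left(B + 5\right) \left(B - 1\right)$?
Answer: $54801$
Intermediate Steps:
$H{\left(B \right)} = \left(-1 + B\right) \left(5 + B\right)$ ($H{\left(B \right)} = \left(5 + B\right) \left(-1 + B\right) = \left(-1 + B\right) \left(5 + B\right)$)
$s{\left(G \right)} = -5 + G^{2} + 5 G$ ($s{\left(G \right)} = G + \left(-5 + G^{2} + 4 G\right) = -5 + G^{2} + 5 G$)
$44912 + s{\left(-102 \right)} = 44912 + \left(-5 + \left(-102\right)^{2} + 5 \left(-102\right)\right) = 44912 - -9889 = 44912 + 9889 = 54801$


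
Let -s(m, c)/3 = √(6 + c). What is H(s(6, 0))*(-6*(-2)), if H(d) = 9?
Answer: 108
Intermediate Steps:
s(m, c) = -3*√(6 + c)
H(s(6, 0))*(-6*(-2)) = 9*(-6*(-2)) = 9*12 = 108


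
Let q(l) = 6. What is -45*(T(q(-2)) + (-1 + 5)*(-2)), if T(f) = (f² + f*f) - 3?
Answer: -2745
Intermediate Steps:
T(f) = -3 + 2*f² (T(f) = (f² + f²) - 3 = 2*f² - 3 = -3 + 2*f²)
-45*(T(q(-2)) + (-1 + 5)*(-2)) = -45*((-3 + 2*6²) + (-1 + 5)*(-2)) = -45*((-3 + 2*36) + 4*(-2)) = -45*((-3 + 72) - 8) = -45*(69 - 8) = -45*61 = -2745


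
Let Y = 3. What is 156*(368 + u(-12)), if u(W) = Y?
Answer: 57876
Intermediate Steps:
u(W) = 3
156*(368 + u(-12)) = 156*(368 + 3) = 156*371 = 57876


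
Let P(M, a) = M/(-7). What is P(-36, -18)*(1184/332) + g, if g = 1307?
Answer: 770023/581 ≈ 1325.3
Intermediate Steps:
P(M, a) = -M/7 (P(M, a) = M*(-⅐) = -M/7)
P(-36, -18)*(1184/332) + g = (-⅐*(-36))*(1184/332) + 1307 = 36*(1184*(1/332))/7 + 1307 = (36/7)*(296/83) + 1307 = 10656/581 + 1307 = 770023/581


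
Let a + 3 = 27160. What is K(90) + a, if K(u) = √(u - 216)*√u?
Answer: 27157 + 18*I*√35 ≈ 27157.0 + 106.49*I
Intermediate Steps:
a = 27157 (a = -3 + 27160 = 27157)
K(u) = √u*√(-216 + u) (K(u) = √(-216 + u)*√u = √u*√(-216 + u))
K(90) + a = √90*√(-216 + 90) + 27157 = (3*√10)*√(-126) + 27157 = (3*√10)*(3*I*√14) + 27157 = 18*I*√35 + 27157 = 27157 + 18*I*√35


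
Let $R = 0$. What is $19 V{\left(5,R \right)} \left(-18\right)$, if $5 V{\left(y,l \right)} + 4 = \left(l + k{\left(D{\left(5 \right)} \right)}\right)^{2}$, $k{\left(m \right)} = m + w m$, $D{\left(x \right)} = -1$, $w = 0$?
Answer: $\frac{1026}{5} \approx 205.2$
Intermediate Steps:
$k{\left(m \right)} = m$ ($k{\left(m \right)} = m + 0 m = m + 0 = m$)
$V{\left(y,l \right)} = - \frac{4}{5} + \frac{\left(-1 + l\right)^{2}}{5}$ ($V{\left(y,l \right)} = - \frac{4}{5} + \frac{\left(l - 1\right)^{2}}{5} = - \frac{4}{5} + \frac{\left(-1 + l\right)^{2}}{5}$)
$19 V{\left(5,R \right)} \left(-18\right) = 19 \left(- \frac{4}{5} + \frac{\left(-1 + 0\right)^{2}}{5}\right) \left(-18\right) = 19 \left(- \frac{4}{5} + \frac{\left(-1\right)^{2}}{5}\right) \left(-18\right) = 19 \left(- \frac{4}{5} + \frac{1}{5} \cdot 1\right) \left(-18\right) = 19 \left(- \frac{4}{5} + \frac{1}{5}\right) \left(-18\right) = 19 \left(- \frac{3}{5}\right) \left(-18\right) = \left(- \frac{57}{5}\right) \left(-18\right) = \frac{1026}{5}$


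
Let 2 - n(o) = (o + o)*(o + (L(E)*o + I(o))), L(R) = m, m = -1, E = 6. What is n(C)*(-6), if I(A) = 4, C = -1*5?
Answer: -252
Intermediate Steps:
L(R) = -1
C = -5
n(o) = 2 - 8*o (n(o) = 2 - (o + o)*(o + (-o + 4)) = 2 - 2*o*(o + (4 - o)) = 2 - 2*o*4 = 2 - 8*o)
n(C)*(-6) = (2 - 8*(-5))*(-6) = (2 + 40)*(-6) = 42*(-6) = -252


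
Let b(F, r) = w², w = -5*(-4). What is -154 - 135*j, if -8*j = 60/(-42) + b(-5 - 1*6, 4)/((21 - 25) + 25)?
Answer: 4013/28 ≈ 143.32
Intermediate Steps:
w = 20
b(F, r) = 400 (b(F, r) = 20² = 400)
j = -185/84 (j = -(60/(-42) + 400/((21 - 25) + 25))/8 = -(60*(-1/42) + 400/(-4 + 25))/8 = -(-10/7 + 400/21)/8 = -⅛*370/21 = -185/84 ≈ -2.2024)
-154 - 135*j = -154 - 135*(-185/84) = -154 + 8325/28 = 4013/28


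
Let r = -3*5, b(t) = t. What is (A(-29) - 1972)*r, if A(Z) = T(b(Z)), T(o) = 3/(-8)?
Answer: 236685/8 ≈ 29586.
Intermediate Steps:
T(o) = -3/8 (T(o) = 3*(-⅛) = -3/8)
A(Z) = -3/8
r = -15
(A(-29) - 1972)*r = (-3/8 - 1972)*(-15) = -15779/8*(-15) = 236685/8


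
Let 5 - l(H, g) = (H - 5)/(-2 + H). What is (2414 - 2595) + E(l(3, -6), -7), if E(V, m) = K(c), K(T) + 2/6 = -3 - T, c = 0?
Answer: -553/3 ≈ -184.33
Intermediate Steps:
K(T) = -10/3 - T (K(T) = -⅓ + (-3 - T) = -10/3 - T)
l(H, g) = 5 - (-5 + H)/(-2 + H) (l(H, g) = 5 - (H - 5)/(-2 + H) = 5 - (-5 + H)/(-2 + H))
E(V, m) = -10/3 (E(V, m) = -10/3 - 1*0 = -10/3 + 0 = -10/3)
(2414 - 2595) + E(l(3, -6), -7) = (2414 - 2595) - 10/3 = -181 - 10/3 = -553/3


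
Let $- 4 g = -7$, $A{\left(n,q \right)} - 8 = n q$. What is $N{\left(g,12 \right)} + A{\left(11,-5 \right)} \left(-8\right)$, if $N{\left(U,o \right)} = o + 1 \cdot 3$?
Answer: $391$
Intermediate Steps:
$A{\left(n,q \right)} = 8 + n q$
$g = \frac{7}{4}$ ($g = \left(- \frac{1}{4}\right) \left(-7\right) = \frac{7}{4} \approx 1.75$)
$N{\left(U,o \right)} = 3 + o$ ($N{\left(U,o \right)} = o + 3 = 3 + o$)
$N{\left(g,12 \right)} + A{\left(11,-5 \right)} \left(-8\right) = \left(3 + 12\right) + \left(8 + 11 \left(-5\right)\right) \left(-8\right) = 15 + \left(8 - 55\right) \left(-8\right) = 15 - -376 = 15 + 376 = 391$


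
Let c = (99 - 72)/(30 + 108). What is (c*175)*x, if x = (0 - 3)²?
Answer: 14175/46 ≈ 308.15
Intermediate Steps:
x = 9 (x = (-3)² = 9)
c = 9/46 (c = 27/138 = 27*(1/138) = 9/46 ≈ 0.19565)
(c*175)*x = ((9/46)*175)*9 = (1575/46)*9 = 14175/46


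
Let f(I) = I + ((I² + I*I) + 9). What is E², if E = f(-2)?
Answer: 225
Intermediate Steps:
f(I) = 9 + I + 2*I² (f(I) = I + ((I² + I²) + 9) = I + (2*I² + 9) = I + (9 + 2*I²) = 9 + I + 2*I²)
E = 15 (E = 9 - 2 + 2*(-2)² = 9 - 2 + 2*4 = 9 - 2 + 8 = 15)
E² = 15² = 225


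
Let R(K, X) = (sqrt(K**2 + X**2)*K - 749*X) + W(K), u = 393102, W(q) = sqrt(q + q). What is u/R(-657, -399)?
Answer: 131034/(99617 - 3285*sqrt(2626) + I*sqrt(146)) ≈ -1.9067 - 0.00033526*I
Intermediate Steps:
W(q) = sqrt(2)*sqrt(q) (W(q) = sqrt(2*q) = sqrt(2)*sqrt(q))
R(K, X) = -749*X + K*sqrt(K**2 + X**2) + sqrt(2)*sqrt(K) (R(K, X) = (sqrt(K**2 + X**2)*K - 749*X) + sqrt(2)*sqrt(K) = (K*sqrt(K**2 + X**2) - 749*X) + sqrt(2)*sqrt(K) = (-749*X + K*sqrt(K**2 + X**2)) + sqrt(2)*sqrt(K) = -749*X + K*sqrt(K**2 + X**2) + sqrt(2)*sqrt(K))
u/R(-657, -399) = 393102/(-749*(-399) - 657*sqrt((-657)**2 + (-399)**2) + sqrt(2)*sqrt(-657)) = 393102/(298851 - 657*sqrt(431649 + 159201) + sqrt(2)*(3*I*sqrt(73))) = 393102/(298851 - 9855*sqrt(2626) + 3*I*sqrt(146))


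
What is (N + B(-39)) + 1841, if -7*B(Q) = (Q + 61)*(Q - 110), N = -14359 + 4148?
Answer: -55312/7 ≈ -7901.7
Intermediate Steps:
N = -10211
B(Q) = -(-110 + Q)*(61 + Q)/7 (B(Q) = -(Q + 61)*(Q - 110)/7 = -(61 + Q)*(-110 + Q)/7 = -(-110 + Q)*(61 + Q)/7)
(N + B(-39)) + 1841 = (-10211 + (6710/7 + 7*(-39) - 1/7*(-39)**2)) + 1841 = (-10211 + (6710/7 - 273 - 1/7*1521)) + 1841 = (-10211 + (6710/7 - 273 - 1521/7)) + 1841 = (-10211 + 3278/7) + 1841 = -68199/7 + 1841 = -55312/7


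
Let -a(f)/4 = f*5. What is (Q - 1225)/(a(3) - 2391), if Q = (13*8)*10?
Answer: 185/2451 ≈ 0.075479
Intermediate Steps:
a(f) = -20*f (a(f) = -4*f*5 = -20*f)
Q = 1040 (Q = 104*10 = 1040)
(Q - 1225)/(a(3) - 2391) = (1040 - 1225)/(-20*3 - 2391) = -185/(-60 - 2391) = -185/(-2451) = -185*(-1/2451) = 185/2451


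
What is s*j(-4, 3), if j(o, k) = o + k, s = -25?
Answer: 25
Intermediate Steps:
j(o, k) = k + o
s*j(-4, 3) = -25*(3 - 4) = -25*(-1) = 25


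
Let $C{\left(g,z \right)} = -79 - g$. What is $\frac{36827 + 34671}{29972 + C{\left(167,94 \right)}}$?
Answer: $\frac{35749}{14863} \approx 2.4052$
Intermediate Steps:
$\frac{36827 + 34671}{29972 + C{\left(167,94 \right)}} = \frac{36827 + 34671}{29972 - 246} = \frac{71498}{29972 - 246} = \frac{71498}{29726} = 71498 \cdot \frac{1}{29726} = \frac{35749}{14863}$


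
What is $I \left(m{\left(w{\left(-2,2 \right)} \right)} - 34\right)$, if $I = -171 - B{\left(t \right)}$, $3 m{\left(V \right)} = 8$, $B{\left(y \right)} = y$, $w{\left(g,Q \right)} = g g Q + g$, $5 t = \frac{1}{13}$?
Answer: $\frac{1044904}{195} \approx 5358.5$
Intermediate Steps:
$t = \frac{1}{65}$ ($t = \frac{1}{5 \cdot 13} = \frac{1}{5} \cdot \frac{1}{13} = \frac{1}{65} \approx 0.015385$)
$w{\left(g,Q \right)} = g + Q g^{2}$ ($w{\left(g,Q \right)} = g^{2} Q + g = Q g^{2} + g = g + Q g^{2}$)
$m{\left(V \right)} = \frac{8}{3}$ ($m{\left(V \right)} = \frac{1}{3} \cdot 8 = \frac{8}{3}$)
$I = - \frac{11116}{65}$ ($I = -171 - \frac{1}{65} = - \frac{11116}{65} \approx -171.02$)
$I \left(m{\left(w{\left(-2,2 \right)} \right)} - 34\right) = - \frac{11116 \left(\frac{8}{3} - 34\right)}{65} = \left(- \frac{11116}{65}\right) \left(- \frac{94}{3}\right) = \frac{1044904}{195}$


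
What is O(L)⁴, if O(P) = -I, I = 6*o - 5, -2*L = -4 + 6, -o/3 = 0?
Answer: 625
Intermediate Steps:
o = 0 (o = -3*0 = 0)
L = -1 (L = -(-4 + 6)/2 = -½*2 = -1)
I = -5 (I = 6*0 - 5 = 0 - 5 = -5)
O(P) = 5 (O(P) = -1*(-5) = 5)
O(L)⁴ = 5⁴ = 625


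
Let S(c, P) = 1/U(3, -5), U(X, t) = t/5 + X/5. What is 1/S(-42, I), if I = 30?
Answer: -⅖ ≈ -0.40000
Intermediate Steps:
U(X, t) = X/5 + t/5 (U(X, t) = t*(⅕) + X*(⅕) = t/5 + X/5 = X/5 + t/5)
S(c, P) = -5/2 (S(c, P) = 1/((⅕)*3 + (⅕)*(-5)) = 1/(⅗ - 1) = 1/(-⅖) = -5/2)
1/S(-42, I) = 1/(-5/2) = -⅖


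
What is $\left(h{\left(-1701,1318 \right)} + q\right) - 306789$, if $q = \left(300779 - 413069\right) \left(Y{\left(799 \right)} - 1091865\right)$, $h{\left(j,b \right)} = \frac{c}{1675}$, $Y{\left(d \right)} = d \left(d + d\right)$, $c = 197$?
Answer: $- \frac{34784528219128}{1675} \approx -2.0767 \cdot 10^{10}$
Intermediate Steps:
$Y{\left(d \right)} = 2 d^{2}$ ($Y{\left(d \right)} = d 2 d = 2 d^{2}$)
$h{\left(j,b \right)} = \frac{197}{1675}$
$q = -20766575730$ ($q = \left(300779 - 413069\right) \left(2 \cdot 799^{2} - 1091865\right) = - 112290 \left(2 \cdot 638401 - 1091865\right) = - 112290 \left(1276802 - 1091865\right) = \left(-112290\right) 184937 = -20766575730$)
$\left(h{\left(-1701,1318 \right)} + q\right) - 306789 = \left(\frac{197}{1675} - 20766575730\right) - 306789 = - \frac{34784014347553}{1675} - 306789 = - \frac{34784528219128}{1675}$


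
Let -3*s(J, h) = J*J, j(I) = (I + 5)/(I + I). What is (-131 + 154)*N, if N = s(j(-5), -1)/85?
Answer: 0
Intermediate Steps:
j(I) = (5 + I)/(2*I) (j(I) = (5 + I)/((2*I)) = (5 + I)*(1/(2*I)) = (5 + I)/(2*I))
s(J, h) = -J²/3 (s(J, h) = -J*J/3 = -J²/3)
N = 0 (N = -(5 - 5)²/100/3/85 = -((½)*(-⅕)*0)²/3*(1/85) = -⅓*0²*(1/85) = -⅓*0*(1/85) = 0*(1/85) = 0)
(-131 + 154)*N = (-131 + 154)*0 = 23*0 = 0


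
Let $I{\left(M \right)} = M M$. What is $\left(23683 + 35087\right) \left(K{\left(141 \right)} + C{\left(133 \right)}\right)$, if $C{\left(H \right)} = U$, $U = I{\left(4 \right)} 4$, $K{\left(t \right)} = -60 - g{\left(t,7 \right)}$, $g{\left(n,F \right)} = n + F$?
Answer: $-8462880$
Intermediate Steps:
$g{\left(n,F \right)} = F + n$
$I{\left(M \right)} = M^{2}$
$K{\left(t \right)} = -67 - t$ ($K{\left(t \right)} = -60 - \left(7 + t\right) = -67 - t$)
$U = 64$ ($U = 4^{2} \cdot 4 = 16 \cdot 4 = 64$)
$C{\left(H \right)} = 64$
$\left(23683 + 35087\right) \left(K{\left(141 \right)} + C{\left(133 \right)}\right) = \left(23683 + 35087\right) \left(\left(-67 - 141\right) + 64\right) = 58770 \left(\left(-67 - 141\right) + 64\right) = 58770 \left(-208 + 64\right) = 58770 \left(-144\right) = -8462880$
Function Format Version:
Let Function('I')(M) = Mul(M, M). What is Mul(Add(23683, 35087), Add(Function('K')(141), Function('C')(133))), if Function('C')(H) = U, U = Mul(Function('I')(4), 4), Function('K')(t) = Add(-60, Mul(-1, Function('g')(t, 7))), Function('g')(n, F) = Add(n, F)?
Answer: -8462880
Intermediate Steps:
Function('g')(n, F) = Add(F, n)
Function('I')(M) = Pow(M, 2)
Function('K')(t) = Add(-67, Mul(-1, t)) (Function('K')(t) = Add(-60, Mul(-1, Add(7, t))) = Add(-60, Add(-7, Mul(-1, t))) = Add(-67, Mul(-1, t)))
U = 64 (U = Mul(Pow(4, 2), 4) = Mul(16, 4) = 64)
Function('C')(H) = 64
Mul(Add(23683, 35087), Add(Function('K')(141), Function('C')(133))) = Mul(Add(23683, 35087), Add(Add(-67, Mul(-1, 141)), 64)) = Mul(58770, Add(Add(-67, -141), 64)) = Mul(58770, Add(-208, 64)) = Mul(58770, -144) = -8462880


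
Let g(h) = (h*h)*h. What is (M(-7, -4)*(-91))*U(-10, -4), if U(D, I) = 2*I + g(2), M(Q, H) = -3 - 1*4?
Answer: 0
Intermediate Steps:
g(h) = h**3 (g(h) = h**2*h = h**3)
M(Q, H) = -7 (M(Q, H) = -3 - 4 = -7)
U(D, I) = 8 + 2*I (U(D, I) = 2*I + 2**3 = 2*I + 8 = 8 + 2*I)
(M(-7, -4)*(-91))*U(-10, -4) = (-7*(-91))*(8 + 2*(-4)) = 637*(8 - 8) = 637*0 = 0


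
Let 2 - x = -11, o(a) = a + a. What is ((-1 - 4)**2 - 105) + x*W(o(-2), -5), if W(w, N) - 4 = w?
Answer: -80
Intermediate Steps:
o(a) = 2*a
W(w, N) = 4 + w
x = 13 (x = 2 - 1*(-11) = 2 + 11 = 13)
((-1 - 4)**2 - 105) + x*W(o(-2), -5) = ((-1 - 4)**2 - 105) + 13*(4 + 2*(-2)) = ((-5)**2 - 105) + 13*(4 - 4) = (25 - 105) + 13*0 = -80 + 0 = -80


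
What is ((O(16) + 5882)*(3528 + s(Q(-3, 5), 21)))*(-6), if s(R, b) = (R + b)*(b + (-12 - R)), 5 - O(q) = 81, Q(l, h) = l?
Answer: -130425984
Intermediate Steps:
O(q) = -76 (O(q) = 5 - 1*81 = 5 - 81 = -76)
s(R, b) = (R + b)*(-12 + b - R)
((O(16) + 5882)*(3528 + s(Q(-3, 5), 21)))*(-6) = ((-76 + 5882)*(3528 + (21**2 - 1*(-3)**2 - 12*(-3) - 12*21)))*(-6) = (5806*(3528 + (441 - 1*9 + 36 - 252)))*(-6) = (5806*(3528 + (441 - 9 + 36 - 252)))*(-6) = (5806*(3528 + 216))*(-6) = (5806*3744)*(-6) = 21737664*(-6) = -130425984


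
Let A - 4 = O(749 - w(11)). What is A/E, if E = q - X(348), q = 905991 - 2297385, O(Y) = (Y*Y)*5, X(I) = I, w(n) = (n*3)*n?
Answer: -13796/25773 ≈ -0.53529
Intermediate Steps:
w(n) = 3*n² (w(n) = (3*n)*n = 3*n²)
O(Y) = 5*Y² (O(Y) = Y²*5 = 5*Y²)
A = 744984 (A = 4 + 5*(749 - 3*11²)² = 4 + 5*(749 - 3*121)² = 4 + 5*(749 - 1*363)² = 4 + 5*(749 - 363)² = 4 + 5*386² = 4 + 5*148996 = 4 + 744980 = 744984)
q = -1391394
E = -1391742 (E = -1391394 - 1*348 = -1391394 - 348 = -1391742)
A/E = 744984/(-1391742) = 744984*(-1/1391742) = -13796/25773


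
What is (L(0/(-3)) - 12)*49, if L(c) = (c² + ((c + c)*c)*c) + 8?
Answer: -196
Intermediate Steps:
L(c) = 8 + c² + 2*c³ (L(c) = (c² + ((2*c)*c)*c) + 8 = (c² + (2*c²)*c) + 8 = (c² + 2*c³) + 8 = 8 + c² + 2*c³)
(L(0/(-3)) - 12)*49 = ((8 + (0/(-3))² + 2*(0/(-3))³) - 12)*49 = ((8 + (0*(-⅓))² + 2*(0*(-⅓))³) - 12)*49 = ((8 + 0² + 2*0³) - 12)*49 = ((8 + 0 + 2*0) - 12)*49 = ((8 + 0 + 0) - 12)*49 = (8 - 12)*49 = -4*49 = -196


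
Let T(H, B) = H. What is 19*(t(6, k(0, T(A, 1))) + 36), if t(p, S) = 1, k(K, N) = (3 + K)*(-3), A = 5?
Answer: 703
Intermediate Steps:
k(K, N) = -9 - 3*K
19*(t(6, k(0, T(A, 1))) + 36) = 19*(1 + 36) = 19*37 = 703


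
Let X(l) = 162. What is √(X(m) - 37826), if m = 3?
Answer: 4*I*√2354 ≈ 194.07*I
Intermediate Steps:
√(X(m) - 37826) = √(162 - 37826) = √(-37664) = 4*I*√2354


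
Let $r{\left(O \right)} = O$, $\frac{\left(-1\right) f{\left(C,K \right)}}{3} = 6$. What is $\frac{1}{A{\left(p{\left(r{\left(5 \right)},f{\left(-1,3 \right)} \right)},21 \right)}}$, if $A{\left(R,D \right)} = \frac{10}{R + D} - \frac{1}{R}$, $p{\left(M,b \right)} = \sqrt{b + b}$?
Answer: $\frac{840}{373} - \frac{78 i}{373} \approx 2.252 - 0.20912 i$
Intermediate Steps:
$f{\left(C,K \right)} = -18$ ($f{\left(C,K \right)} = \left(-3\right) 6 = -18$)
$p{\left(M,b \right)} = \sqrt{2} \sqrt{b}$ ($p{\left(M,b \right)} = \sqrt{2 b} = \sqrt{2} \sqrt{b}$)
$A{\left(R,D \right)} = - \frac{1}{R} + \frac{10}{D + R}$ ($A{\left(R,D \right)} = \frac{10}{D + R} - \frac{1}{R} = - \frac{1}{R} + \frac{10}{D + R}$)
$\frac{1}{A{\left(p{\left(r{\left(5 \right)},f{\left(-1,3 \right)} \right)},21 \right)}} = \frac{1}{\frac{1}{\sqrt{2} \sqrt{-18}} \frac{1}{21 + \sqrt{2} \sqrt{-18}} \left(\left(-1\right) 21 + 9 \sqrt{2} \sqrt{-18}\right)} = \frac{1}{\frac{1}{\sqrt{2} \cdot 3 i \sqrt{2}} \frac{1}{21 + \sqrt{2} \cdot 3 i \sqrt{2}} \left(-21 + 9 \sqrt{2} \cdot 3 i \sqrt{2}\right)} = \frac{1}{\frac{1}{6 i} \frac{1}{21 + 6 i} \left(-21 + 9 \cdot 6 i\right)} = \frac{1}{- \frac{i}{6} \frac{21 - 6 i}{477} \left(-21 + 54 i\right)} = \frac{1}{\left(- \frac{1}{2862}\right) i \left(-21 + 54 i\right) \left(21 - 6 i\right)} = \frac{2 i \left(-21 - 54 i\right) \left(21 + 6 i\right)}{1119}$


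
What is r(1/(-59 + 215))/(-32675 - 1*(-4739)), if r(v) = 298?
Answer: -149/13968 ≈ -0.010667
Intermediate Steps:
r(1/(-59 + 215))/(-32675 - 1*(-4739)) = 298/(-32675 - 1*(-4739)) = 298/(-32675 + 4739) = 298/(-27936) = 298*(-1/27936) = -149/13968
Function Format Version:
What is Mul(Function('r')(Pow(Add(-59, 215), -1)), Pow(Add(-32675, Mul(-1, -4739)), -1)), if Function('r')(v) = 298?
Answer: Rational(-149, 13968) ≈ -0.010667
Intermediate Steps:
Mul(Function('r')(Pow(Add(-59, 215), -1)), Pow(Add(-32675, Mul(-1, -4739)), -1)) = Mul(298, Pow(Add(-32675, Mul(-1, -4739)), -1)) = Mul(298, Pow(Add(-32675, 4739), -1)) = Mul(298, Pow(-27936, -1)) = Mul(298, Rational(-1, 27936)) = Rational(-149, 13968)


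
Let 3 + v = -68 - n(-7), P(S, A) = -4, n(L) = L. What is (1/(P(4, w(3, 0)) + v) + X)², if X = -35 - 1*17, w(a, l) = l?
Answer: 12510369/4624 ≈ 2705.5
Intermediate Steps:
X = -52 (X = -35 - 17 = -52)
v = -64 (v = -3 + (-68 - 1*(-7)) = -3 + (-68 + 7) = -3 - 61 = -64)
(1/(P(4, w(3, 0)) + v) + X)² = (1/(-4 - 64) - 52)² = (1/(-68) - 52)² = (-1/68 - 52)² = (-3537/68)² = 12510369/4624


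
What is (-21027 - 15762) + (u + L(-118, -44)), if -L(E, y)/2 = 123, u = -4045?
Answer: -41080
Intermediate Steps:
L(E, y) = -246 (L(E, y) = -2*123 = -246)
(-21027 - 15762) + (u + L(-118, -44)) = (-21027 - 15762) + (-4045 - 246) = -36789 - 4291 = -41080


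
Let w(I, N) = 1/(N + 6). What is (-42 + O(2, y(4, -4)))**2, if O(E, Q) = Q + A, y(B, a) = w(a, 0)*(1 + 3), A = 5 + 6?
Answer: 8281/9 ≈ 920.11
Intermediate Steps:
w(I, N) = 1/(6 + N)
A = 11
y(B, a) = 2/3 (y(B, a) = (1 + 3)/(6 + 0) = 4/6 = (1/6)*4 = 2/3)
O(E, Q) = 11 + Q (O(E, Q) = Q + 11 = 11 + Q)
(-42 + O(2, y(4, -4)))**2 = (-42 + (11 + 2/3))**2 = (-42 + 35/3)**2 = (-91/3)**2 = 8281/9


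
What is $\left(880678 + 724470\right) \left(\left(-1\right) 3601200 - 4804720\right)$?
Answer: $-13492745676160$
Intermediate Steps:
$\left(880678 + 724470\right) \left(\left(-1\right) 3601200 - 4804720\right) = 1605148 \left(-3601200 - 4804720\right) = 1605148 \left(-8405920\right) = -13492745676160$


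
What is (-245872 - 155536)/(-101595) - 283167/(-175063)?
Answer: 99040040069/17785525485 ≈ 5.5686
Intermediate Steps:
(-245872 - 155536)/(-101595) - 283167/(-175063) = -401408*(-1/101595) - 283167*(-1/175063) = 401408/101595 + 283167/175063 = 99040040069/17785525485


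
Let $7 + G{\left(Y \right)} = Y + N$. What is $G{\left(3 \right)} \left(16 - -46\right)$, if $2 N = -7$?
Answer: $-465$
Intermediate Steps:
$N = - \frac{7}{2}$ ($N = \frac{1}{2} \left(-7\right) = - \frac{7}{2} \approx -3.5$)
$G{\left(Y \right)} = - \frac{21}{2} + Y$ ($G{\left(Y \right)} = -7 + \left(Y - \frac{7}{2}\right) = -7 + \left(- \frac{7}{2} + Y\right) = - \frac{21}{2} + Y$)
$G{\left(3 \right)} \left(16 - -46\right) = \left(- \frac{21}{2} + 3\right) \left(16 - -46\right) = - \frac{15 \left(16 + 46\right)}{2} = \left(- \frac{15}{2}\right) 62 = -465$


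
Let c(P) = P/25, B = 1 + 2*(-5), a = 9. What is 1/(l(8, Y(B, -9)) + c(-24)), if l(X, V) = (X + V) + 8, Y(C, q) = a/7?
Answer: 175/2857 ≈ 0.061253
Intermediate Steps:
B = -9 (B = 1 - 10 = -9)
Y(C, q) = 9/7
l(X, V) = 8 + V + X (l(X, V) = (V + X) + 8 = 8 + V + X)
c(P) = P/25 (c(P) = P*(1/25) = P/25)
1/(l(8, Y(B, -9)) + c(-24)) = 1/((8 + 9/7 + 8) + (1/25)*(-24)) = 1/(121/7 - 24/25) = 1/(2857/175) = 175/2857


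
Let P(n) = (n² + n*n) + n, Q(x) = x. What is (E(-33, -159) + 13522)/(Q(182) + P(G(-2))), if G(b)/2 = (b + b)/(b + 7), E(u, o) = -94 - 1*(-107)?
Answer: 338375/4638 ≈ 72.957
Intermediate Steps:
E(u, o) = 13 (E(u, o) = -94 + 107 = 13)
G(b) = 4*b/(7 + b) (G(b) = 2*((b + b)/(b + 7)) = 2*((2*b)/(7 + b)) = 2*(2*b/(7 + b)) = 4*b/(7 + b))
P(n) = n + 2*n² (P(n) = (n² + n²) + n = 2*n² + n = n + 2*n²)
(E(-33, -159) + 13522)/(Q(182) + P(G(-2))) = (13 + 13522)/(182 + (4*(-2)/(7 - 2))*(1 + 2*(4*(-2)/(7 - 2)))) = 13535/(182 + (4*(-2)/5)*(1 + 2*(4*(-2)/5))) = 13535/(182 + (4*(-2)*(⅕))*(1 + 2*(4*(-2)*(⅕)))) = 13535/(182 - 8*(1 + 2*(-8/5))/5) = 13535/(182 - 8*(1 - 16/5)/5) = 13535/(182 - 8/5*(-11/5)) = 13535/(182 + 88/25) = 13535/(4638/25) = 13535*(25/4638) = 338375/4638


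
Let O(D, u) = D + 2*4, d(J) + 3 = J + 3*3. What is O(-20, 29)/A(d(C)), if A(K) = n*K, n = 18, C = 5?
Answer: -2/33 ≈ -0.060606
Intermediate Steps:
d(J) = 6 + J (d(J) = -3 + (J + 3*3) = -3 + (J + 9) = -3 + (9 + J) = 6 + J)
O(D, u) = 8 + D (O(D, u) = D + 8 = 8 + D)
A(K) = 18*K
O(-20, 29)/A(d(C)) = (8 - 20)/((18*(6 + 5))) = -12/(18*11) = -12/198 = -12*1/198 = -2/33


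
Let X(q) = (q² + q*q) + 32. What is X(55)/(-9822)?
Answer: -3041/4911 ≈ -0.61922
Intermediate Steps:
X(q) = 32 + 2*q² (X(q) = (q² + q²) + 32 = 2*q² + 32 = 32 + 2*q²)
X(55)/(-9822) = (32 + 2*55²)/(-9822) = (32 + 2*3025)*(-1/9822) = (32 + 6050)*(-1/9822) = 6082*(-1/9822) = -3041/4911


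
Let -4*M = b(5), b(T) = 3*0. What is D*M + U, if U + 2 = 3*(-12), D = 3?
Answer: -38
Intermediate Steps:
b(T) = 0
M = 0 (M = -1/4*0 = 0)
U = -38 (U = -2 + 3*(-12) = -2 - 36 = -38)
D*M + U = 3*0 - 38 = 0 - 38 = -38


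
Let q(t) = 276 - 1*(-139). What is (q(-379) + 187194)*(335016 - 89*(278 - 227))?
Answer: 62000459493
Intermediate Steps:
q(t) = 415 (q(t) = 276 + 139 = 415)
(q(-379) + 187194)*(335016 - 89*(278 - 227)) = (415 + 187194)*(335016 - 89*(278 - 227)) = 187609*(335016 - 89*51) = 187609*(335016 - 4539) = 187609*330477 = 62000459493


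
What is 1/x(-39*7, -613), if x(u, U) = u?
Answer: -1/273 ≈ -0.0036630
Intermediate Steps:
1/x(-39*7, -613) = 1/(-39*7) = 1/(-273) = -1/273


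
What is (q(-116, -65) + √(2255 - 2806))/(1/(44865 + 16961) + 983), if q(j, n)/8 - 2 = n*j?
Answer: 3730333536/60774959 + 61826*I*√551/60774959 ≈ 61.379 + 0.023879*I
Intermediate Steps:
q(j, n) = 16 + 8*j*n (q(j, n) = 16 + 8*(n*j) = 16 + 8*(j*n) = 16 + 8*j*n)
(q(-116, -65) + √(2255 - 2806))/(1/(44865 + 16961) + 983) = ((16 + 8*(-116)*(-65)) + √(2255 - 2806))/(1/(44865 + 16961) + 983) = ((16 + 60320) + √(-551))/(1/61826 + 983) = (60336 + I*√551)/(1/61826 + 983) = (60336 + I*√551)/(60774959/61826) = (60336 + I*√551)*(61826/60774959) = 3730333536/60774959 + 61826*I*√551/60774959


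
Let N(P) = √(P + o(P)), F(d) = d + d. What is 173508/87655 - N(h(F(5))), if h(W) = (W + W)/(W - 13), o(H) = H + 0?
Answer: 173508/87655 - 2*I*√30/3 ≈ 1.9794 - 3.6515*I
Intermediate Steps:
o(H) = H
F(d) = 2*d
h(W) = 2*W/(-13 + W) (h(W) = (2*W)/(-13 + W) = 2*W/(-13 + W))
N(P) = √2*√P (N(P) = √(P + P) = √(2*P) = √2*√P)
173508/87655 - N(h(F(5))) = 173508/87655 - √2*√(2*(2*5)/(-13 + 2*5)) = 173508*(1/87655) - √2*√(2*10/(-13 + 10)) = 173508/87655 - √2*√(2*10/(-3)) = 173508/87655 - √2*√(2*10*(-⅓)) = 173508/87655 - √2*√(-20/3) = 173508/87655 - √2*2*I*√15/3 = 173508/87655 - 2*I*√30/3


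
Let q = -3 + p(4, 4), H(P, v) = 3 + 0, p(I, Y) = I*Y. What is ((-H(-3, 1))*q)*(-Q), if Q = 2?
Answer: 78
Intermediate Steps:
H(P, v) = 3
q = 13 (q = -3 + 4*4 = -3 + 16 = 13)
((-H(-3, 1))*q)*(-Q) = (-1*3*13)*(-1*2) = -3*13*(-2) = -39*(-2) = 78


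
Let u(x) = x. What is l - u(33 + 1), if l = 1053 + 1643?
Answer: 2662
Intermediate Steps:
l = 2696
l - u(33 + 1) = 2696 - (33 + 1) = 2696 - 1*34 = 2696 - 34 = 2662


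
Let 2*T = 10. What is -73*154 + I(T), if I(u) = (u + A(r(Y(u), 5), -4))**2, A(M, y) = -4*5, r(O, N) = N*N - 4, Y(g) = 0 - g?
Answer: -11017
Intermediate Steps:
T = 5 (T = (1/2)*10 = 5)
Y(g) = -g
r(O, N) = -4 + N**2 (r(O, N) = N**2 - 4 = -4 + N**2)
A(M, y) = -20
I(u) = (-20 + u)**2 (I(u) = (u - 20)**2 = (-20 + u)**2)
-73*154 + I(T) = -73*154 + (-20 + 5)**2 = -11242 + (-15)**2 = -11242 + 225 = -11017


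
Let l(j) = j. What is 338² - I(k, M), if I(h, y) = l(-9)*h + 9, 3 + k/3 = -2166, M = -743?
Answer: 55672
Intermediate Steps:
k = -6507 (k = -9 + 3*(-2166) = -9 - 6498 = -6507)
I(h, y) = 9 - 9*h (I(h, y) = -9*h + 9 = 9 - 9*h)
338² - I(k, M) = 338² - (9 - 9*(-6507)) = 114244 - (9 + 58563) = 114244 - 1*58572 = 114244 - 58572 = 55672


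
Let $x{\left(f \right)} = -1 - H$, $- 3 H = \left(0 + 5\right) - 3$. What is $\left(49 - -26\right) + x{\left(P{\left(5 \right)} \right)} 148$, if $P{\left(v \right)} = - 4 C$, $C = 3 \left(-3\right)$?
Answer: $\frac{77}{3} \approx 25.667$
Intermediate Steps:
$C = -9$
$H = - \frac{2}{3}$ ($H = - \frac{\left(0 + 5\right) - 3}{3} = - \frac{5 - 3}{3} = \left(- \frac{1}{3}\right) 2 = - \frac{2}{3} \approx -0.66667$)
$P{\left(v \right)} = 36$ ($P{\left(v \right)} = \left(-4\right) \left(-9\right) = 36$)
$x{\left(f \right)} = - \frac{1}{3}$ ($x{\left(f \right)} = -1 - - \frac{2}{3} = -1 + \frac{2}{3} = - \frac{1}{3}$)
$\left(49 - -26\right) + x{\left(P{\left(5 \right)} \right)} 148 = \left(49 - -26\right) - \frac{148}{3} = \left(49 + 26\right) - \frac{148}{3} = 75 - \frac{148}{3} = \frac{77}{3}$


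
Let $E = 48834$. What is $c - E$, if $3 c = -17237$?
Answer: $- \frac{163739}{3} \approx -54580.0$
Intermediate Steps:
$c = - \frac{17237}{3}$ ($c = \frac{1}{3} \left(-17237\right) = - \frac{17237}{3} \approx -5745.7$)
$c - E = - \frac{17237}{3} - 48834 = - \frac{163739}{3}$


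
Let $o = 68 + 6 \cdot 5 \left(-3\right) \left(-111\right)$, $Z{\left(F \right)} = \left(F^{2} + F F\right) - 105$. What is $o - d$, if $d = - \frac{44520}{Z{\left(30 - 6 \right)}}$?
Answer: $\frac{3525082}{349} \approx 10101.0$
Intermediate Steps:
$Z{\left(F \right)} = -105 + 2 F^{2}$ ($Z{\left(F \right)} = \left(F^{2} + F^{2}\right) - 105 = 2 F^{2} - 105 = -105 + 2 F^{2}$)
$d = - \frac{14840}{349}$ ($d = - \frac{44520}{-105 + 2 \left(30 - 6\right)^{2}} = - \frac{44520}{-105 + 2 \cdot 24^{2}} = - \frac{44520}{-105 + 2 \cdot 576} = - \frac{44520}{-105 + 1152} = - \frac{44520}{1047} = \left(-44520\right) \frac{1}{1047} = - \frac{14840}{349} \approx -42.521$)
$o = 10058$ ($o = 68 + 30 \left(-3\right) \left(-111\right) = 68 - -9990 = 68 + 9990 = 10058$)
$o - d = 10058 - - \frac{14840}{349} = 10058 + \frac{14840}{349} = \frac{3525082}{349}$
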